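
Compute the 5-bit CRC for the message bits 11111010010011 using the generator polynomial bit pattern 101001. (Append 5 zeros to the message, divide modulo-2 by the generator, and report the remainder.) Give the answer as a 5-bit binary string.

10000

Append 5 zeros: 1111101001001100000. Divide by 101001 (XOR where the leading bit is 1):
  pos 0: 111110 XOR 101001 = 010111
  pos 1: 101111 XOR 101001 = 000110
  pos 4: 110001 XOR 101001 = 011000
  pos 5: 110000 XOR 101001 = 011001
  pos 6: 110010 XOR 101001 = 011011
  pos 7: 110111 XOR 101001 = 011110
  pos 8: 111101 XOR 101001 = 010100
  pos 9: 101000 XOR 101001 = 000001
Remainder (last 5 bits) = 10000. This is the CRC / FCS.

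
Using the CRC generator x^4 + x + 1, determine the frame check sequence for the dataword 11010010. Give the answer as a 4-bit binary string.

Append 4 zeros: 110100100000. Divide by 10011 (XOR where the leading bit is 1):
  pos 0: 11010 XOR 10011 = 01001
  pos 1: 10010 XOR 10011 = 00001
  pos 5: 11000 XOR 10011 = 01011
  pos 6: 10110 XOR 10011 = 00101
Remainder (last 4 bits) = 1010. This is the CRC / FCS.

1010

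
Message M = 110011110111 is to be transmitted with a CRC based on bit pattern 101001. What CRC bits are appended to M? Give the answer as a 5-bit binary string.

Append 5 zeros: 11001111011100000. Divide by 101001 (XOR where the leading bit is 1):
  pos 0: 110011 XOR 101001 = 011010
  pos 1: 110101 XOR 101001 = 011100
  pos 2: 111001 XOR 101001 = 010000
  pos 3: 100000 XOR 101001 = 001001
  pos 5: 100111 XOR 101001 = 001110
  pos 7: 111010 XOR 101001 = 010011
  pos 8: 100110 XOR 101001 = 001111
  pos 10: 111100 XOR 101001 = 010101
  pos 11: 101010 XOR 101001 = 000011
Remainder (last 5 bits) = 00011. This is the CRC / FCS.

00011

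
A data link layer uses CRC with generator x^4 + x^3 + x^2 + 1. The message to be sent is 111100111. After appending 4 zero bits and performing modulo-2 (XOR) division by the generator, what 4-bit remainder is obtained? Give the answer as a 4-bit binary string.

Append 4 zeros: 1111001110000. Divide by 11101 (XOR where the leading bit is 1):
  pos 0: 11110 XOR 11101 = 00011
  pos 3: 11011 XOR 11101 = 00110
  pos 5: 11010 XOR 11101 = 00111
  pos 7: 11100 XOR 11101 = 00001
Remainder (last 4 bits) = 0010. This is the CRC / FCS.

0010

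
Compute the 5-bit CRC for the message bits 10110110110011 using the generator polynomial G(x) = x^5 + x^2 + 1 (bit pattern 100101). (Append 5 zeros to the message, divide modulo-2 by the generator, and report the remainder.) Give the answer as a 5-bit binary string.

10001

Append 5 zeros: 1011011011001100000. Divide by 100101 (XOR where the leading bit is 1):
  pos 0: 101101 XOR 100101 = 001000
  pos 2: 100010 XOR 100101 = 000111
  pos 5: 111110 XOR 100101 = 011011
  pos 6: 110110 XOR 100101 = 010011
  pos 7: 100111 XOR 100101 = 000010
  pos 11: 101000 XOR 100101 = 001101
  pos 13: 110100 XOR 100101 = 010001
Remainder (last 5 bits) = 10001. This is the CRC / FCS.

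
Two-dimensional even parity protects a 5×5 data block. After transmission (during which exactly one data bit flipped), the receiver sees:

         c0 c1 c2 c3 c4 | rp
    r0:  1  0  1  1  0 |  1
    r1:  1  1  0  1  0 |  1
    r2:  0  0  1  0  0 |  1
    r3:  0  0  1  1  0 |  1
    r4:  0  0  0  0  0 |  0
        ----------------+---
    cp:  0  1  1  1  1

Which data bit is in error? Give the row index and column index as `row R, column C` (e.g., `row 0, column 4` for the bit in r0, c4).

Recompute each row's even parity and compare to rp:
  r0: data parity 1, sent rp 1 → ok
  r1: data parity 1, sent rp 1 → ok
  r2: data parity 1, sent rp 1 → ok
  r3: data parity 0, sent rp 1 → mismatch
  r4: data parity 0, sent rp 0 → ok
Recompute each column's even parity and compare to cp:
  c0: data parity 0, sent cp 0 → ok
  c1: data parity 1, sent cp 1 → ok
  c2: data parity 1, sent cp 1 → ok
  c3: data parity 1, sent cp 1 → ok
  c4: data parity 0, sent cp 1 → mismatch
Exactly one row (r3) and one column (c4) fail → the flipped bit is at their intersection.

row 3, column 4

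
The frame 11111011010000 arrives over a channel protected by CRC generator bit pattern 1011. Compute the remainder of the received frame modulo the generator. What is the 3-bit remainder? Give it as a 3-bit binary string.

001

Modulo-2 division of 11111011010000 by 1011:
  pos 0: 1111 XOR 1011 = 0100
  pos 1: 1001 XOR 1011 = 0010
  pos 3: 1001 XOR 1011 = 0010
  pos 5: 1010 XOR 1011 = 0001
  pos 8: 1100 XOR 1011 = 0111
  pos 9: 1110 XOR 1011 = 0101
  pos 10: 1010 XOR 1011 = 0001
Remainder = 001 (nonzero — an error is detected).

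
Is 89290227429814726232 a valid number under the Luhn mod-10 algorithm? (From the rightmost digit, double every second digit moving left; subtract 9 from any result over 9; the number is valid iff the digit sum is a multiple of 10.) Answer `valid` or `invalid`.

invalid

From the right, keep odd positions and double even positions (subtract 9 from any doubled value over 9):
  doubled (positions 2,4,...): 6 3 5 2 9 8 4 0 4 7 → sum 48
  kept (positions 1,3,...): 2 2 2 4 8 2 7 2 9 9 → sum 47
Total = 95.
95 mod 10 = 5, so the number is invalid.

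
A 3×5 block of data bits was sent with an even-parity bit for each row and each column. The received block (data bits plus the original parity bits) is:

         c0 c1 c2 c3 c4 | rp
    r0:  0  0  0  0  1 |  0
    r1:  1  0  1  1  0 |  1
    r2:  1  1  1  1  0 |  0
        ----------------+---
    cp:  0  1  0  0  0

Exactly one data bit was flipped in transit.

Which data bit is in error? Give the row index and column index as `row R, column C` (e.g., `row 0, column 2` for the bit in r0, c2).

Recompute each row's even parity and compare to rp:
  r0: data parity 1, sent rp 0 → mismatch
  r1: data parity 1, sent rp 1 → ok
  r2: data parity 0, sent rp 0 → ok
Recompute each column's even parity and compare to cp:
  c0: data parity 0, sent cp 0 → ok
  c1: data parity 1, sent cp 1 → ok
  c2: data parity 0, sent cp 0 → ok
  c3: data parity 0, sent cp 0 → ok
  c4: data parity 1, sent cp 0 → mismatch
Exactly one row (r0) and one column (c4) fail → the flipped bit is at their intersection.

row 0, column 4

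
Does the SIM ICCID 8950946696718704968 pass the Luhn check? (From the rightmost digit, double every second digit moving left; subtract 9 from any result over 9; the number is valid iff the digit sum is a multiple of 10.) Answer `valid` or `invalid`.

From the right, keep odd positions and double even positions (subtract 9 from any doubled value over 9):
  doubled (positions 2,4,...): 3 8 5 2 3 3 8 0 9 → sum 41
  kept (positions 1,3,...): 8 9 0 8 7 9 6 9 5 8 → sum 69
Total = 110.
110 mod 10 = 0, so the number is valid.

valid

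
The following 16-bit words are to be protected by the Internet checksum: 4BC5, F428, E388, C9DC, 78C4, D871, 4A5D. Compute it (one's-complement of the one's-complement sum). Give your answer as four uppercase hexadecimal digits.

One's-complement addition (fold any carry out of bit 15 back into bit 0):
  0x4BC5 + 0xF428 = 0x13FED → wrap carry → 0x3FEE
  0x3FEE + 0xE388 = 0x12376 → wrap carry → 0x2377
  0x2377 + 0xC9DC = 0x0ED53
  0xED53 + 0x78C4 = 0x16617 → wrap carry → 0x6618
  0x6618 + 0xD871 = 0x13E89 → wrap carry → 0x3E8A
  0x3E8A + 0x4A5D = 0x088E7
One's-complement sum = 0x88E7.
Checksum = ~0x88E7 & 0xFFFF = 0x7718.

7718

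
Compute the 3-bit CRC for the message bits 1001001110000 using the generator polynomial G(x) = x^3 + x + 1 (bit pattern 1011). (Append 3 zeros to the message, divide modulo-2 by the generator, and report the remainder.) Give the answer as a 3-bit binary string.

010

Append 3 zeros: 1001001110000000. Divide by 1011 (XOR where the leading bit is 1):
  pos 0: 1001 XOR 1011 = 0010
  pos 2: 1000 XOR 1011 = 0011
  pos 4: 1111 XOR 1011 = 0100
  pos 5: 1001 XOR 1011 = 0010
  pos 7: 1000 XOR 1011 = 0011
  pos 9: 1100 XOR 1011 = 0111
  pos 10: 1110 XOR 1011 = 0101
  pos 11: 1010 XOR 1011 = 0001
Remainder (last 3 bits) = 010. This is the CRC / FCS.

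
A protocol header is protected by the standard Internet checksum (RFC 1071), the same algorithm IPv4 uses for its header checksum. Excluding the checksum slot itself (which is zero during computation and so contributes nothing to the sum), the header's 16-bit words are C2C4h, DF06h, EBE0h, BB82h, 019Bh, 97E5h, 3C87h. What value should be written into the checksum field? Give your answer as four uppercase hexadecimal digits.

One's-complement addition (fold any carry out of bit 15 back into bit 0):
  0xC2C4 + 0xDF06 = 0x1A1CA → wrap carry → 0xA1CB
  0xA1CB + 0xEBE0 = 0x18DAB → wrap carry → 0x8DAC
  0x8DAC + 0xBB82 = 0x1492E → wrap carry → 0x492F
  0x492F + 0x019B = 0x04ACA
  0x4ACA + 0x97E5 = 0x0E2AF
  0xE2AF + 0x3C87 = 0x11F36 → wrap carry → 0x1F37
One's-complement sum = 0x1F37.
Checksum = ~0x1F37 & 0xFFFF = 0xE0C8.

E0C8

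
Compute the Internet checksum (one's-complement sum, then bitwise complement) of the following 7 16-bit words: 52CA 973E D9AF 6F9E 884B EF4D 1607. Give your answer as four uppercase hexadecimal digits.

One's-complement addition (fold any carry out of bit 15 back into bit 0):
  0x52CA + 0x973E = 0x0EA08
  0xEA08 + 0xD9AF = 0x1C3B7 → wrap carry → 0xC3B8
  0xC3B8 + 0x6F9E = 0x13356 → wrap carry → 0x3357
  0x3357 + 0x884B = 0x0BBA2
  0xBBA2 + 0xEF4D = 0x1AAEF → wrap carry → 0xAAF0
  0xAAF0 + 0x1607 = 0x0C0F7
One's-complement sum = 0xC0F7.
Checksum = ~0xC0F7 & 0xFFFF = 0x3F08.

3F08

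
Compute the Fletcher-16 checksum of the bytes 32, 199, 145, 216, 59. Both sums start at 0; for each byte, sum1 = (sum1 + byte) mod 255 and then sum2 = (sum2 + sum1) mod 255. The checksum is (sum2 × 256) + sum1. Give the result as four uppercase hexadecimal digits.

Running sums (mod 255):
  after byte 0 (32): sum1=32, sum2=32
  after byte 1 (199): sum1=231, sum2=8
  after byte 2 (145): sum1=121, sum2=129
  after byte 3 (216): sum1=82, sum2=211
  after byte 4 (59): sum1=141, sum2=97
Checksum = sum2·256 + sum1 = 97·256 + 141 = 24973 = 0x618D.

618D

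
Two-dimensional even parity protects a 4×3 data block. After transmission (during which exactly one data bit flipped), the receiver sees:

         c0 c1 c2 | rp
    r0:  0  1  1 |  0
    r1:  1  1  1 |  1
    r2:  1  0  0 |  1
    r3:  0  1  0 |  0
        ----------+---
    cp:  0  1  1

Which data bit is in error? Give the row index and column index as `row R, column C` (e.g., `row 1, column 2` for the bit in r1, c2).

row 3, column 2

Recompute each row's even parity and compare to rp:
  r0: data parity 0, sent rp 0 → ok
  r1: data parity 1, sent rp 1 → ok
  r2: data parity 1, sent rp 1 → ok
  r3: data parity 1, sent rp 0 → mismatch
Recompute each column's even parity and compare to cp:
  c0: data parity 0, sent cp 0 → ok
  c1: data parity 1, sent cp 1 → ok
  c2: data parity 0, sent cp 1 → mismatch
Exactly one row (r3) and one column (c2) fail → the flipped bit is at their intersection.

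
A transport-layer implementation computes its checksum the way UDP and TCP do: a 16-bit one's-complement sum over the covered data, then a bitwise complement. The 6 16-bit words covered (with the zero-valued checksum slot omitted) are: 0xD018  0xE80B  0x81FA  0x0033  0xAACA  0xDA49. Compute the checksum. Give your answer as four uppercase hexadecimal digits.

4099

One's-complement addition (fold any carry out of bit 15 back into bit 0):
  0xD018 + 0xE80B = 0x1B823 → wrap carry → 0xB824
  0xB824 + 0x81FA = 0x13A1E → wrap carry → 0x3A1F
  0x3A1F + 0x0033 = 0x03A52
  0x3A52 + 0xAACA = 0x0E51C
  0xE51C + 0xDA49 = 0x1BF65 → wrap carry → 0xBF66
One's-complement sum = 0xBF66.
Checksum = ~0xBF66 & 0xFFFF = 0x4099.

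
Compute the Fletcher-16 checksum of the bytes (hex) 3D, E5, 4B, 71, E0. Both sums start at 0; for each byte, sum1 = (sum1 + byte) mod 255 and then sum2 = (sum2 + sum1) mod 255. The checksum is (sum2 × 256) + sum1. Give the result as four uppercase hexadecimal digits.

Running sums (mod 255):
  after byte 0 (3D): sum1=61, sum2=61
  after byte 1 (E5): sum1=35, sum2=96
  after byte 2 (4B): sum1=110, sum2=206
  after byte 3 (71): sum1=223, sum2=174
  after byte 4 (E0): sum1=192, sum2=111
Checksum = sum2·256 + sum1 = 111·256 + 192 = 28608 = 0x6FC0.

6FC0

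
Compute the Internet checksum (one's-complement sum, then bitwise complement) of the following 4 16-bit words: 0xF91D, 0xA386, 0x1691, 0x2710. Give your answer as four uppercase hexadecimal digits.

25BA

One's-complement addition (fold any carry out of bit 15 back into bit 0):
  0xF91D + 0xA386 = 0x19CA3 → wrap carry → 0x9CA4
  0x9CA4 + 0x1691 = 0x0B335
  0xB335 + 0x2710 = 0x0DA45
One's-complement sum = 0xDA45.
Checksum = ~0xDA45 & 0xFFFF = 0x25BA.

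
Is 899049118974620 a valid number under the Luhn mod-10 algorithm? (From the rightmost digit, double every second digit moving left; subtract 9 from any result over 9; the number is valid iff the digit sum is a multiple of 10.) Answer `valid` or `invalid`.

From the right, keep odd positions and double even positions (subtract 9 from any doubled value over 9):
  doubled (positions 2,4,...): 4 8 9 2 9 0 9 → sum 41
  kept (positions 1,3,...): 0 6 7 8 1 4 9 8 → sum 43
Total = 84.
84 mod 10 = 4, so the number is invalid.

invalid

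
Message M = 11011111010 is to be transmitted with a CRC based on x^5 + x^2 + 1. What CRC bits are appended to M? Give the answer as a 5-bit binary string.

00111

Append 5 zeros: 1101111101000000. Divide by 100101 (XOR where the leading bit is 1):
  pos 0: 110111 XOR 100101 = 010010
  pos 1: 100101 XOR 100101 = 000000
  pos 7: 101000 XOR 100101 = 001101
  pos 9: 110100 XOR 100101 = 010001
  pos 10: 100010 XOR 100101 = 000111
Remainder (last 5 bits) = 00111. This is the CRC / FCS.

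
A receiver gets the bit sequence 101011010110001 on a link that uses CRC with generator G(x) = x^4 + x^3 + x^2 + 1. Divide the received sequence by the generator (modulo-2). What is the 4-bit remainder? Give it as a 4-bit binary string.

0000

Modulo-2 division of 101011010110001 by 11101:
  pos 0: 10101 XOR 11101 = 01000
  pos 1: 10001 XOR 11101 = 01100
  pos 2: 11000 XOR 11101 = 00101
  pos 4: 10110 XOR 11101 = 01011
  pos 5: 10111 XOR 11101 = 01010
  pos 6: 10101 XOR 11101 = 01000
  pos 7: 10000 XOR 11101 = 01101
  pos 8: 11010 XOR 11101 = 00111
  pos 10: 11101 XOR 11101 = 00000
Remainder = 0000 (zero — the frame passes the CRC check).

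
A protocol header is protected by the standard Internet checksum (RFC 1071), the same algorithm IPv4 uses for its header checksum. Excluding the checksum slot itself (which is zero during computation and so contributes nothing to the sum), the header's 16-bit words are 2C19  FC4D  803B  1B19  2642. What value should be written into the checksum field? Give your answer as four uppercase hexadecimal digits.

1602

One's-complement addition (fold any carry out of bit 15 back into bit 0):
  0x2C19 + 0xFC4D = 0x12866 → wrap carry → 0x2867
  0x2867 + 0x803B = 0x0A8A2
  0xA8A2 + 0x1B19 = 0x0C3BB
  0xC3BB + 0x2642 = 0x0E9FD
One's-complement sum = 0xE9FD.
Checksum = ~0xE9FD & 0xFFFF = 0x1602.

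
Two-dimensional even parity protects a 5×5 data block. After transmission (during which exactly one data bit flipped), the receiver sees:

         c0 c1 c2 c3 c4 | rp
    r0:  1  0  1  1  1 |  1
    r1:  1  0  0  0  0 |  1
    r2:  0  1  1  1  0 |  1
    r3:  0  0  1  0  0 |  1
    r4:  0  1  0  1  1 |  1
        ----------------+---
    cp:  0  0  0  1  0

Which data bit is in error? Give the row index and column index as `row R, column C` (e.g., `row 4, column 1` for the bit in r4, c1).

Recompute each row's even parity and compare to rp:
  r0: data parity 0, sent rp 1 → mismatch
  r1: data parity 1, sent rp 1 → ok
  r2: data parity 1, sent rp 1 → ok
  r3: data parity 1, sent rp 1 → ok
  r4: data parity 1, sent rp 1 → ok
Recompute each column's even parity and compare to cp:
  c0: data parity 0, sent cp 0 → ok
  c1: data parity 0, sent cp 0 → ok
  c2: data parity 1, sent cp 0 → mismatch
  c3: data parity 1, sent cp 1 → ok
  c4: data parity 0, sent cp 0 → ok
Exactly one row (r0) and one column (c2) fail → the flipped bit is at their intersection.

row 0, column 2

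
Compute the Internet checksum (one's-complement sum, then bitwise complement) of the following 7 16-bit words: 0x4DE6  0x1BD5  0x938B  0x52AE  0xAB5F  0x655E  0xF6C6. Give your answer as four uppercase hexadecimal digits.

One's-complement addition (fold any carry out of bit 15 back into bit 0):
  0x4DE6 + 0x1BD5 = 0x069BB
  0x69BB + 0x938B = 0x0FD46
  0xFD46 + 0x52AE = 0x14FF4 → wrap carry → 0x4FF5
  0x4FF5 + 0xAB5F = 0x0FB54
  0xFB54 + 0x655E = 0x160B2 → wrap carry → 0x60B3
  0x60B3 + 0xF6C6 = 0x15779 → wrap carry → 0x577A
One's-complement sum = 0x577A.
Checksum = ~0x577A & 0xFFFF = 0xA885.

A885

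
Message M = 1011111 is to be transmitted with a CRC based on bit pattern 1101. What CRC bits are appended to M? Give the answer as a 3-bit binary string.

010

Append 3 zeros: 1011111000. Divide by 1101 (XOR where the leading bit is 1):
  pos 0: 1011 XOR 1101 = 0110
  pos 1: 1101 XOR 1101 = 0000
  pos 5: 1100 XOR 1101 = 0001
Remainder (last 3 bits) = 010. This is the CRC / FCS.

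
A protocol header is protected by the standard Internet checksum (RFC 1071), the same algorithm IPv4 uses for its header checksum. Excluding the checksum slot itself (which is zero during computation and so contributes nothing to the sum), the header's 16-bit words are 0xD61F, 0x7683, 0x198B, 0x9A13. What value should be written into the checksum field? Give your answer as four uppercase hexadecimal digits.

FFBD

One's-complement addition (fold any carry out of bit 15 back into bit 0):
  0xD61F + 0x7683 = 0x14CA2 → wrap carry → 0x4CA3
  0x4CA3 + 0x198B = 0x0662E
  0x662E + 0x9A13 = 0x10041 → wrap carry → 0x0042
One's-complement sum = 0x0042.
Checksum = ~0x0042 & 0xFFFF = 0xFFBD.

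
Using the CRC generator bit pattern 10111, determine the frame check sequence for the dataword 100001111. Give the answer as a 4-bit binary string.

1101

Append 4 zeros: 1000011110000. Divide by 10111 (XOR where the leading bit is 1):
  pos 0: 10000 XOR 10111 = 00111
  pos 2: 11111 XOR 10111 = 01000
  pos 3: 10001 XOR 10111 = 00110
  pos 5: 11010 XOR 10111 = 01101
  pos 6: 11010 XOR 10111 = 01101
  pos 7: 11010 XOR 10111 = 01101
  pos 8: 11010 XOR 10111 = 01101
Remainder (last 4 bits) = 1101. This is the CRC / FCS.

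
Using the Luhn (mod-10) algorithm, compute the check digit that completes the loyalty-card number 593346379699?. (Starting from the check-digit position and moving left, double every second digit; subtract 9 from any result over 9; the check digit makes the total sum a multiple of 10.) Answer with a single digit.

Partial digits right→left: 9 9 6 9 7 3 6 4 3 3 9 5
Double every second digit counting from the check-digit position (so the 1st, 3rd, 5th, ... of the partial from the right).
  doubled (with −9 where >9): 9 3 5 3 6 9 → sum 35
  kept as-is: 9 9 3 4 3 5 → sum 33
Total = 35 + 33 = 68.
Check digit = (10 − (68 mod 10)) mod 10 = 2.

2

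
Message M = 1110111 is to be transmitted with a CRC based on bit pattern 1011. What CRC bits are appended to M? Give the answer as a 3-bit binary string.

Append 3 zeros: 1110111000. Divide by 1011 (XOR where the leading bit is 1):
  pos 0: 1110 XOR 1011 = 0101
  pos 1: 1011 XOR 1011 = 0000
  pos 5: 1100 XOR 1011 = 0111
  pos 6: 1110 XOR 1011 = 0101
Remainder (last 3 bits) = 101. This is the CRC / FCS.

101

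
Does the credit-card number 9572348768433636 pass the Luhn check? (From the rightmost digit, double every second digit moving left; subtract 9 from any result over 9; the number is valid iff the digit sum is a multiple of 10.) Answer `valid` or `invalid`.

From the right, keep odd positions and double even positions (subtract 9 from any doubled value over 9):
  doubled (positions 2,4,...): 6 6 8 3 7 6 5 9 → sum 50
  kept (positions 1,3,...): 6 6 3 8 7 4 2 5 → sum 41
Total = 91.
91 mod 10 = 1, so the number is invalid.

invalid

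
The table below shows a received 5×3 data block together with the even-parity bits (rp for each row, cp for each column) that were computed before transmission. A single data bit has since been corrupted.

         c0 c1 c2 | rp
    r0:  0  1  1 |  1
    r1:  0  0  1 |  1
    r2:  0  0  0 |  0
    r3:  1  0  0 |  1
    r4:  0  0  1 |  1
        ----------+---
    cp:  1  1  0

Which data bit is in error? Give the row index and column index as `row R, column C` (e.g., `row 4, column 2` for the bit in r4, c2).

row 0, column 2

Recompute each row's even parity and compare to rp:
  r0: data parity 0, sent rp 1 → mismatch
  r1: data parity 1, sent rp 1 → ok
  r2: data parity 0, sent rp 0 → ok
  r3: data parity 1, sent rp 1 → ok
  r4: data parity 1, sent rp 1 → ok
Recompute each column's even parity and compare to cp:
  c0: data parity 1, sent cp 1 → ok
  c1: data parity 1, sent cp 1 → ok
  c2: data parity 1, sent cp 0 → mismatch
Exactly one row (r0) and one column (c2) fail → the flipped bit is at their intersection.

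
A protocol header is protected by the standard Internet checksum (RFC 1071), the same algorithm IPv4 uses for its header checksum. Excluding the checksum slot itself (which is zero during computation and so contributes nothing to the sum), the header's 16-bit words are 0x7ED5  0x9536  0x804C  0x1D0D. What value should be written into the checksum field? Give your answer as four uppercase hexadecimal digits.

One's-complement addition (fold any carry out of bit 15 back into bit 0):
  0x7ED5 + 0x9536 = 0x1140B → wrap carry → 0x140C
  0x140C + 0x804C = 0x09458
  0x9458 + 0x1D0D = 0x0B165
One's-complement sum = 0xB165.
Checksum = ~0xB165 & 0xFFFF = 0x4E9A.

4E9A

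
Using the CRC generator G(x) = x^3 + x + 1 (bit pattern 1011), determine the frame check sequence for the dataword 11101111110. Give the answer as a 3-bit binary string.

111

Append 3 zeros: 11101111110000. Divide by 1011 (XOR where the leading bit is 1):
  pos 0: 1110 XOR 1011 = 0101
  pos 1: 1011 XOR 1011 = 0000
  pos 5: 1111 XOR 1011 = 0100
  pos 6: 1001 XOR 1011 = 0010
  pos 8: 1000 XOR 1011 = 0011
  pos 10: 1100 XOR 1011 = 0111
Remainder (last 3 bits) = 111. This is the CRC / FCS.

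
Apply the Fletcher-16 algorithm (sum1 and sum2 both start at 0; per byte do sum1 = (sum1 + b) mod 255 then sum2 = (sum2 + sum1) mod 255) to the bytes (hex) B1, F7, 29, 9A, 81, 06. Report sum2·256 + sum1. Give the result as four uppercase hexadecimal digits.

7FF4

Running sums (mod 255):
  after byte 0 (B1): sum1=177, sum2=177
  after byte 1 (F7): sum1=169, sum2=91
  after byte 2 (29): sum1=210, sum2=46
  after byte 3 (9A): sum1=109, sum2=155
  after byte 4 (81): sum1=238, sum2=138
  after byte 5 (06): sum1=244, sum2=127
Checksum = sum2·256 + sum1 = 127·256 + 244 = 32756 = 0x7FF4.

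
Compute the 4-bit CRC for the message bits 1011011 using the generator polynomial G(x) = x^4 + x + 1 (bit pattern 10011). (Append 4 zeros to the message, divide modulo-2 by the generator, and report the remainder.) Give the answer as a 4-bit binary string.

Append 4 zeros: 10110110000. Divide by 10011 (XOR where the leading bit is 1):
  pos 0: 10110 XOR 10011 = 00101
  pos 2: 10111 XOR 10011 = 00100
  pos 4: 10000 XOR 10011 = 00011
Remainder (last 4 bits) = 1100. This is the CRC / FCS.

1100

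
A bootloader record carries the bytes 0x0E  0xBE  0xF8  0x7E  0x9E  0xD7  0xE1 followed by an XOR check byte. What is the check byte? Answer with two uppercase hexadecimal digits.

9E

XOR the bytes together:
  start with 0x0E
  0x0E ⊕ 0xBE = 0xB0
  0xB0 ⊕ 0xF8 = 0x48
  0x48 ⊕ 0x7E = 0x36
  0x36 ⊕ 0x9E = 0xA8
  0xA8 ⊕ 0xD7 = 0x7F
  0x7F ⊕ 0xE1 = 0x9E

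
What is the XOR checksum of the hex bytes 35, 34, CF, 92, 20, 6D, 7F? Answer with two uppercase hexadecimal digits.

6E

XOR the bytes together:
  start with 0x35
  0x35 ⊕ 0x34 = 0x01
  0x01 ⊕ 0xCF = 0xCE
  0xCE ⊕ 0x92 = 0x5C
  0x5C ⊕ 0x20 = 0x7C
  0x7C ⊕ 0x6D = 0x11
  0x11 ⊕ 0x7F = 0x6E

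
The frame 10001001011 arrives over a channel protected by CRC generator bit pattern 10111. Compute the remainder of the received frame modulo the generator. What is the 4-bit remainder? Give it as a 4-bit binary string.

Modulo-2 division of 10001001011 by 10111:
  pos 0: 10001 XOR 10111 = 00110
  pos 2: 11000 XOR 10111 = 01111
  pos 3: 11111 XOR 10111 = 01000
  pos 4: 10000 XOR 10111 = 00111
  pos 6: 11111 XOR 10111 = 01000
Remainder = 1000 (nonzero — an error is detected).

1000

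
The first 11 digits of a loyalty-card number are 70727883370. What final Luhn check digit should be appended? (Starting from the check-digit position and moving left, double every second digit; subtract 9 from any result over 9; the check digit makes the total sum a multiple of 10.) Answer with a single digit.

2

Partial digits right→left: 0 7 3 3 8 8 7 2 7 0 7
Double every second digit counting from the check-digit position (so the 1st, 3rd, 5th, ... of the partial from the right).
  doubled (with −9 where >9): 0 6 7 5 5 5 → sum 28
  kept as-is: 7 3 8 2 0 → sum 20
Total = 28 + 20 = 48.
Check digit = (10 − (48 mod 10)) mod 10 = 2.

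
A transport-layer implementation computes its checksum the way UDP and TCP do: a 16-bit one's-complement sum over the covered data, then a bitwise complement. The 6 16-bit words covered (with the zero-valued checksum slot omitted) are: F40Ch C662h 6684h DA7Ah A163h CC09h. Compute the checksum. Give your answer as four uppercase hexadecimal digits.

9723

One's-complement addition (fold any carry out of bit 15 back into bit 0):
  0xF40C + 0xC662 = 0x1BA6E → wrap carry → 0xBA6F
  0xBA6F + 0x6684 = 0x120F3 → wrap carry → 0x20F4
  0x20F4 + 0xDA7A = 0x0FB6E
  0xFB6E + 0xA163 = 0x19CD1 → wrap carry → 0x9CD2
  0x9CD2 + 0xCC09 = 0x168DB → wrap carry → 0x68DC
One's-complement sum = 0x68DC.
Checksum = ~0x68DC & 0xFFFF = 0x9723.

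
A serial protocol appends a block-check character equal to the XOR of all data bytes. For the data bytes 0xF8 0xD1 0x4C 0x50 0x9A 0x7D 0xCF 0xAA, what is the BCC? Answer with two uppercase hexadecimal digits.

XOR the bytes together:
  start with 0xF8
  0xF8 ⊕ 0xD1 = 0x29
  0x29 ⊕ 0x4C = 0x65
  0x65 ⊕ 0x50 = 0x35
  0x35 ⊕ 0x9A = 0xAF
  0xAF ⊕ 0x7D = 0xD2
  0xD2 ⊕ 0xCF = 0x1D
  0x1D ⊕ 0xAA = 0xB7

B7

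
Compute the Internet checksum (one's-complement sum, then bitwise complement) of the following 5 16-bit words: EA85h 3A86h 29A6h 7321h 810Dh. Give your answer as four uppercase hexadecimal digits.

One's-complement addition (fold any carry out of bit 15 back into bit 0):
  0xEA85 + 0x3A86 = 0x1250B → wrap carry → 0x250C
  0x250C + 0x29A6 = 0x04EB2
  0x4EB2 + 0x7321 = 0x0C1D3
  0xC1D3 + 0x810D = 0x142E0 → wrap carry → 0x42E1
One's-complement sum = 0x42E1.
Checksum = ~0x42E1 & 0xFFFF = 0xBD1E.

BD1E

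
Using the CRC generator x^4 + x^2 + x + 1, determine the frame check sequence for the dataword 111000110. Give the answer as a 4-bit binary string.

0100

Append 4 zeros: 1110001100000. Divide by 10111 (XOR where the leading bit is 1):
  pos 0: 11100 XOR 10111 = 01011
  pos 1: 10110 XOR 10111 = 00001
  pos 5: 11100 XOR 10111 = 01011
  pos 6: 10110 XOR 10111 = 00001
Remainder (last 4 bits) = 0100. This is the CRC / FCS.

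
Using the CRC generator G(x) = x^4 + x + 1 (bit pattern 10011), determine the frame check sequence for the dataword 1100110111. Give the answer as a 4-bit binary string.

Append 4 zeros: 11001101110000. Divide by 10011 (XOR where the leading bit is 1):
  pos 0: 11001 XOR 10011 = 01010
  pos 1: 10101 XOR 10011 = 00110
  pos 3: 11001 XOR 10011 = 01010
  pos 4: 10101 XOR 10011 = 00110
  pos 6: 11010 XOR 10011 = 01001
  pos 7: 10010 XOR 10011 = 00001
Remainder (last 4 bits) = 0100. This is the CRC / FCS.

0100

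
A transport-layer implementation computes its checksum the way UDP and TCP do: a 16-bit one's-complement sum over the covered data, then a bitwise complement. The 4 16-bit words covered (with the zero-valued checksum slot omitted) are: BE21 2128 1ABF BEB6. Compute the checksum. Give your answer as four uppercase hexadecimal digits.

One's-complement addition (fold any carry out of bit 15 back into bit 0):
  0xBE21 + 0x2128 = 0x0DF49
  0xDF49 + 0x1ABF = 0x0FA08
  0xFA08 + 0xBEB6 = 0x1B8BE → wrap carry → 0xB8BF
One's-complement sum = 0xB8BF.
Checksum = ~0xB8BF & 0xFFFF = 0x4740.

4740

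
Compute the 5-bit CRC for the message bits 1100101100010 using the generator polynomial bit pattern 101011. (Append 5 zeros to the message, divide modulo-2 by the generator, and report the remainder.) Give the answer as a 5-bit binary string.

Append 5 zeros: 110010110001000000. Divide by 101011 (XOR where the leading bit is 1):
  pos 0: 110010 XOR 101011 = 011001
  pos 1: 110011 XOR 101011 = 011000
  pos 2: 110001 XOR 101011 = 011010
  pos 3: 110100 XOR 101011 = 011111
  pos 4: 111110 XOR 101011 = 010101
  pos 5: 101010 XOR 101011 = 000001
  pos 10: 110000 XOR 101011 = 011011
  pos 11: 110110 XOR 101011 = 011101
  pos 12: 111010 XOR 101011 = 010001
Remainder (last 5 bits) = 10001. This is the CRC / FCS.

10001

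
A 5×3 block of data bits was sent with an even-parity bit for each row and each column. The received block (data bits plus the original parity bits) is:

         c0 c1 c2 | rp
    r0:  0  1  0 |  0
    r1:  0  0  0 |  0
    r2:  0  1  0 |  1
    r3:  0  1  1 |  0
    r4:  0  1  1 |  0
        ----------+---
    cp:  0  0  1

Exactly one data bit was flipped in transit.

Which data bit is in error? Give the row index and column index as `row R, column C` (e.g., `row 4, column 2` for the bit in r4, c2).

Recompute each row's even parity and compare to rp:
  r0: data parity 1, sent rp 0 → mismatch
  r1: data parity 0, sent rp 0 → ok
  r2: data parity 1, sent rp 1 → ok
  r3: data parity 0, sent rp 0 → ok
  r4: data parity 0, sent rp 0 → ok
Recompute each column's even parity and compare to cp:
  c0: data parity 0, sent cp 0 → ok
  c1: data parity 0, sent cp 0 → ok
  c2: data parity 0, sent cp 1 → mismatch
Exactly one row (r0) and one column (c2) fail → the flipped bit is at their intersection.

row 0, column 2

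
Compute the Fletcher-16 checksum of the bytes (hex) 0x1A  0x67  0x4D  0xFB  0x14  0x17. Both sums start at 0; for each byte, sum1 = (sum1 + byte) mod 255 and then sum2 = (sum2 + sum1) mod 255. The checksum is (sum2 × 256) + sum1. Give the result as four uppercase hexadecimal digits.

0AF5

Running sums (mod 255):
  after byte 0 (0x1A): sum1=26, sum2=26
  after byte 1 (0x67): sum1=129, sum2=155
  after byte 2 (0x4D): sum1=206, sum2=106
  after byte 3 (0xFB): sum1=202, sum2=53
  after byte 4 (0x14): sum1=222, sum2=20
  after byte 5 (0x17): sum1=245, sum2=10
Checksum = sum2·256 + sum1 = 10·256 + 245 = 2805 = 0x0AF5.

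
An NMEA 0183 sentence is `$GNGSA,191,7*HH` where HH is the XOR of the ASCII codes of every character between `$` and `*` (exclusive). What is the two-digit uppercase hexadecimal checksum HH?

XOR the ASCII codes of the payload characters:
  'G' = 0x47 → acc = 0x47
  'N' = 0x4E → acc = 0x09
  'G' = 0x47 → acc = 0x4E
  'S' = 0x53 → acc = 0x1D
  'A' = 0x41 → acc = 0x5C
  ',' = 0x2C → acc = 0x70
  '1' = 0x31 → acc = 0x41
  '9' = 0x39 → acc = 0x78
  '1' = 0x31 → acc = 0x49
  ',' = 0x2C → acc = 0x65
  '7' = 0x37 → acc = 0x52
Checksum = 0x52.

52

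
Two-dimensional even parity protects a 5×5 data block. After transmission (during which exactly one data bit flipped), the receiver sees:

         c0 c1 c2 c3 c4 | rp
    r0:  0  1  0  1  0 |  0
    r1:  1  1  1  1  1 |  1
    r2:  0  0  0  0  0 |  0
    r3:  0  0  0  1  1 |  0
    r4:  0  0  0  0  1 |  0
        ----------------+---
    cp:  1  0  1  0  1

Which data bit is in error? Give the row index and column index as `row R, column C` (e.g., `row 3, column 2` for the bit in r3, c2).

Recompute each row's even parity and compare to rp:
  r0: data parity 0, sent rp 0 → ok
  r1: data parity 1, sent rp 1 → ok
  r2: data parity 0, sent rp 0 → ok
  r3: data parity 0, sent rp 0 → ok
  r4: data parity 1, sent rp 0 → mismatch
Recompute each column's even parity and compare to cp:
  c0: data parity 1, sent cp 1 → ok
  c1: data parity 0, sent cp 0 → ok
  c2: data parity 1, sent cp 1 → ok
  c3: data parity 1, sent cp 0 → mismatch
  c4: data parity 1, sent cp 1 → ok
Exactly one row (r4) and one column (c3) fail → the flipped bit is at their intersection.

row 4, column 3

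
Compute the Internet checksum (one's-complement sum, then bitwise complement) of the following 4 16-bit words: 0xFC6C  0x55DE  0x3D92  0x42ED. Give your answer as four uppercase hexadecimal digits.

2D35

One's-complement addition (fold any carry out of bit 15 back into bit 0):
  0xFC6C + 0x55DE = 0x1524A → wrap carry → 0x524B
  0x524B + 0x3D92 = 0x08FDD
  0x8FDD + 0x42ED = 0x0D2CA
One's-complement sum = 0xD2CA.
Checksum = ~0xD2CA & 0xFFFF = 0x2D35.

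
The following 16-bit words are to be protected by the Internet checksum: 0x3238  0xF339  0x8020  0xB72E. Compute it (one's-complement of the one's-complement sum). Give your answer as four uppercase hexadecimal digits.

One's-complement addition (fold any carry out of bit 15 back into bit 0):
  0x3238 + 0xF339 = 0x12571 → wrap carry → 0x2572
  0x2572 + 0x8020 = 0x0A592
  0xA592 + 0xB72E = 0x15CC0 → wrap carry → 0x5CC1
One's-complement sum = 0x5CC1.
Checksum = ~0x5CC1 & 0xFFFF = 0xA33E.

A33E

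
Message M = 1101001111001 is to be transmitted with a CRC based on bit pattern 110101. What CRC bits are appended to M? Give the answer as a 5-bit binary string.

Append 5 zeros: 110100111100100000. Divide by 110101 (XOR where the leading bit is 1):
  pos 0: 110100 XOR 110101 = 000001
  pos 5: 111110 XOR 110101 = 001011
  pos 7: 101101 XOR 110101 = 011000
  pos 8: 110000 XOR 110101 = 000101
  pos 11: 101000 XOR 110101 = 011101
  pos 12: 111010 XOR 110101 = 001111
Remainder (last 5 bits) = 01111. This is the CRC / FCS.

01111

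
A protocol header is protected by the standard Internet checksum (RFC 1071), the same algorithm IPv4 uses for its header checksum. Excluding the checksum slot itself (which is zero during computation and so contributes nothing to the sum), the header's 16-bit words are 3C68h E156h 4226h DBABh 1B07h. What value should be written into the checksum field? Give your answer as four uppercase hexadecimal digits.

One's-complement addition (fold any carry out of bit 15 back into bit 0):
  0x3C68 + 0xE156 = 0x11DBE → wrap carry → 0x1DBF
  0x1DBF + 0x4226 = 0x05FE5
  0x5FE5 + 0xDBAB = 0x13B90 → wrap carry → 0x3B91
  0x3B91 + 0x1B07 = 0x05698
One's-complement sum = 0x5698.
Checksum = ~0x5698 & 0xFFFF = 0xA967.

A967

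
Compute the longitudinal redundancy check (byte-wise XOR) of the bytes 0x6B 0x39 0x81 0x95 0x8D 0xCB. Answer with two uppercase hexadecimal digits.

00

XOR the bytes together:
  start with 0x6B
  0x6B ⊕ 0x39 = 0x52
  0x52 ⊕ 0x81 = 0xD3
  0xD3 ⊕ 0x95 = 0x46
  0x46 ⊕ 0x8D = 0xCB
  0xCB ⊕ 0xCB = 0x00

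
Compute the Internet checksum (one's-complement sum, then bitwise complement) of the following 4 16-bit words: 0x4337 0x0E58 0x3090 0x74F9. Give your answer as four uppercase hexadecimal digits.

One's-complement addition (fold any carry out of bit 15 back into bit 0):
  0x4337 + 0x0E58 = 0x0518F
  0x518F + 0x3090 = 0x0821F
  0x821F + 0x74F9 = 0x0F718
One's-complement sum = 0xF718.
Checksum = ~0xF718 & 0xFFFF = 0x08E7.

08E7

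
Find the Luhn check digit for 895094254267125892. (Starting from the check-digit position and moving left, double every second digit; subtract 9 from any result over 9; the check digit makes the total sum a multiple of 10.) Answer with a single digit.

9

Partial digits right→left: 2 9 8 5 2 1 7 6 2 4 5 2 4 9 0 5 9 8
Double every second digit counting from the check-digit position (so the 1st, 3rd, 5th, ... of the partial from the right).
  doubled (with −9 where >9): 4 7 4 5 4 1 8 0 9 → sum 42
  kept as-is: 9 5 1 6 4 2 9 5 8 → sum 49
Total = 42 + 49 = 91.
Check digit = (10 − (91 mod 10)) mod 10 = 9.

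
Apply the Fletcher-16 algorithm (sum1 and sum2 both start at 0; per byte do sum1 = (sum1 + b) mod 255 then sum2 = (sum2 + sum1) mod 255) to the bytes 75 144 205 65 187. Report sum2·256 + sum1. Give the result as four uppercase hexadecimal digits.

Running sums (mod 255):
  after byte 0 (75): sum1=75, sum2=75
  after byte 1 (144): sum1=219, sum2=39
  after byte 2 (205): sum1=169, sum2=208
  after byte 3 (65): sum1=234, sum2=187
  after byte 4 (187): sum1=166, sum2=98
Checksum = sum2·256 + sum1 = 98·256 + 166 = 25254 = 0x62A6.

62A6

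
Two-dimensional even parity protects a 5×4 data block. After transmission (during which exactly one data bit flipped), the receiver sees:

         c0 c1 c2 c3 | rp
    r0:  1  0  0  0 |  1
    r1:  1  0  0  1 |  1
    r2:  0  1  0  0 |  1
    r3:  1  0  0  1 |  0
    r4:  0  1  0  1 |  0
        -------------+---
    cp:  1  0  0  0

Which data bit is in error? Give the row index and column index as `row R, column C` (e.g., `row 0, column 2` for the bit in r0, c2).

row 1, column 3

Recompute each row's even parity and compare to rp:
  r0: data parity 1, sent rp 1 → ok
  r1: data parity 0, sent rp 1 → mismatch
  r2: data parity 1, sent rp 1 → ok
  r3: data parity 0, sent rp 0 → ok
  r4: data parity 0, sent rp 0 → ok
Recompute each column's even parity and compare to cp:
  c0: data parity 1, sent cp 1 → ok
  c1: data parity 0, sent cp 0 → ok
  c2: data parity 0, sent cp 0 → ok
  c3: data parity 1, sent cp 0 → mismatch
Exactly one row (r1) and one column (c3) fail → the flipped bit is at their intersection.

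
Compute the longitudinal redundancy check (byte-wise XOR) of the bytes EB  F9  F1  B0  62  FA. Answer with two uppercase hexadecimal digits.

XOR the bytes together:
  start with 0xEB
  0xEB ⊕ 0xF9 = 0x12
  0x12 ⊕ 0xF1 = 0xE3
  0xE3 ⊕ 0xB0 = 0x53
  0x53 ⊕ 0x62 = 0x31
  0x31 ⊕ 0xFA = 0xCB

CB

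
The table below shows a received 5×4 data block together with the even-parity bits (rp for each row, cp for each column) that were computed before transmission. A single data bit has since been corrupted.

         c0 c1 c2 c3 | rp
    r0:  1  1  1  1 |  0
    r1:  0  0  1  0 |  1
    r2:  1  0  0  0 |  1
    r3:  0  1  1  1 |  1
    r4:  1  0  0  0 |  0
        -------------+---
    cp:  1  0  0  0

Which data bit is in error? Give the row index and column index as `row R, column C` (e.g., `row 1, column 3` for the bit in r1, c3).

Recompute each row's even parity and compare to rp:
  r0: data parity 0, sent rp 0 → ok
  r1: data parity 1, sent rp 1 → ok
  r2: data parity 1, sent rp 1 → ok
  r3: data parity 1, sent rp 1 → ok
  r4: data parity 1, sent rp 0 → mismatch
Recompute each column's even parity and compare to cp:
  c0: data parity 1, sent cp 1 → ok
  c1: data parity 0, sent cp 0 → ok
  c2: data parity 1, sent cp 0 → mismatch
  c3: data parity 0, sent cp 0 → ok
Exactly one row (r4) and one column (c2) fail → the flipped bit is at their intersection.

row 4, column 2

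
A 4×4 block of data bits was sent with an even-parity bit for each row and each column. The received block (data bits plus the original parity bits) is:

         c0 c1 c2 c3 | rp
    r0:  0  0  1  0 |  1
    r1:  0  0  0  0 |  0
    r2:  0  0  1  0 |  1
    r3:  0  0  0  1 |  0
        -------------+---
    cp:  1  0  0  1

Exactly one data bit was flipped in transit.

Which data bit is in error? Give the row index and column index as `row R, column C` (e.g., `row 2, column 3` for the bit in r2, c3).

row 3, column 0

Recompute each row's even parity and compare to rp:
  r0: data parity 1, sent rp 1 → ok
  r1: data parity 0, sent rp 0 → ok
  r2: data parity 1, sent rp 1 → ok
  r3: data parity 1, sent rp 0 → mismatch
Recompute each column's even parity and compare to cp:
  c0: data parity 0, sent cp 1 → mismatch
  c1: data parity 0, sent cp 0 → ok
  c2: data parity 0, sent cp 0 → ok
  c3: data parity 1, sent cp 1 → ok
Exactly one row (r3) and one column (c0) fail → the flipped bit is at their intersection.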